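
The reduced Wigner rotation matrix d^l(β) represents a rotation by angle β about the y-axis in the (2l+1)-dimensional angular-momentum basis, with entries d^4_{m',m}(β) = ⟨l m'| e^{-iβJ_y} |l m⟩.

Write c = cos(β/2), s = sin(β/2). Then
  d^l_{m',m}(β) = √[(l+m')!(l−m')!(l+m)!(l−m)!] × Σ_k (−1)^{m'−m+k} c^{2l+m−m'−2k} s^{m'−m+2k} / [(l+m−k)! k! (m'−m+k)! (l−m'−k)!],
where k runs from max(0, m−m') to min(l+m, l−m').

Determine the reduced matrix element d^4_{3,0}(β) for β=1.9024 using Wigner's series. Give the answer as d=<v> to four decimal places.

d=0.4070

d^4_{3,0}(β=1.9024) via Wigner's sum:
With c≡cos(β/2)=0.580707 and s≡sin(β/2)=0.814113, N=[5040·1·24·24]^{1/2}=1703.830978
Admissible k: 0..1 (factorial args all ≥0)
  k=0: (−1)^3·1703.8310/(144)·0.5807^5·0.8141^3 = -0.421601
  k=1: (−1)^4·1703.8310/(144)·0.5807^3·0.8141^5 = +0.828624
d^4_{3,0}(1.9024) = -0.421601 +0.828624 = +0.407023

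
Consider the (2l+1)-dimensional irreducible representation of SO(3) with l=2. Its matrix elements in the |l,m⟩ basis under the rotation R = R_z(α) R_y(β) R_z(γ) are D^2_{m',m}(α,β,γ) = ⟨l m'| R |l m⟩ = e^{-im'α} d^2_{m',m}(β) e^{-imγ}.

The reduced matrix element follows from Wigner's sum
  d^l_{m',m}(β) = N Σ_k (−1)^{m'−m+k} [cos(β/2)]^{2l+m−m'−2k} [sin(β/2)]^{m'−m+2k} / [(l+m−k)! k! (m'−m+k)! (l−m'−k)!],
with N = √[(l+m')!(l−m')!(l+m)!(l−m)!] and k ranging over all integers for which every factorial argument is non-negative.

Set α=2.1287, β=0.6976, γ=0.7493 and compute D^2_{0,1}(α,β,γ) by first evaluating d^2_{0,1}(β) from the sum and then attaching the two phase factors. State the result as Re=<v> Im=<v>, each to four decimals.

Re=0.4415 Im=-0.4107

First d^2_{0,1}(β=0.6976), then the phase factors e^{-i(0)α} and e^{-i(1)γ}:
With c≡cos(β/2)=0.939784 and s≡sin(β/2)=0.341770, N=[2·2·6·1]^{1/2}=4.898979
k∈{1,2} keeps every argument non-negative
  k=1: (−1)^0·4.8990/(2)·0.9398^3·0.3418^1 = +0.694854
  k=2: (−1)^1·4.8990/(2)·0.9398^1·0.3418^3 = -0.091898
d^2_{0,1}(0.6976) = +0.694854 -0.091898 = +0.602956
Attach z-rotation phases: D = e^{-i(0)(2.1287)}·(+0.602956)·e^{-i(1)(0.7493)} = +0.441464-0.410689i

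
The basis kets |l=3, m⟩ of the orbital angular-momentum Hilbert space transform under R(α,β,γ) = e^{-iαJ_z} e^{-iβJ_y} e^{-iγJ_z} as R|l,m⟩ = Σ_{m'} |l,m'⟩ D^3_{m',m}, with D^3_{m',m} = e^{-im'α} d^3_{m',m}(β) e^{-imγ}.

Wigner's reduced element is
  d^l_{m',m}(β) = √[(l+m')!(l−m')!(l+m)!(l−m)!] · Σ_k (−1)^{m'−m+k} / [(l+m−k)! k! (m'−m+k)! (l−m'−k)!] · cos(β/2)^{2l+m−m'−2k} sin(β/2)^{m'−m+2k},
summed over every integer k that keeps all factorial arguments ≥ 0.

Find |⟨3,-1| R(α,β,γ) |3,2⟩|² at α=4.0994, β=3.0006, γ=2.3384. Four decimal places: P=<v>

P=0.0474

First d^3_{-1,2}(β=3.0006), then the phase factors e^{-i(-1)α} and e^{-i(2)γ}:
c=cos(3.0006/2)=0.070438, s=sin(3.0006/2)=0.997516; N=√[2·24·120·1]=75.894664
k: max(0,(2)−(-1))=3 … min(3+(2),3−(-1))=4
  k=3: (−1)^0·75.8947/(12)·0.0704^3·0.9975^3 = +0.002194
  k=4: (−1)^1·75.8947/(24)·0.0704^1·0.9975^5 = -0.219992
d^3_{-1,2}(3.0006) = +0.002194 -0.219992 = -0.217798
|D^3_{-1,2}|² = |d^3_{-1,2}(β)|² = (-0.217798)² = 0.047436 (the z-rotation phases have unit modulus)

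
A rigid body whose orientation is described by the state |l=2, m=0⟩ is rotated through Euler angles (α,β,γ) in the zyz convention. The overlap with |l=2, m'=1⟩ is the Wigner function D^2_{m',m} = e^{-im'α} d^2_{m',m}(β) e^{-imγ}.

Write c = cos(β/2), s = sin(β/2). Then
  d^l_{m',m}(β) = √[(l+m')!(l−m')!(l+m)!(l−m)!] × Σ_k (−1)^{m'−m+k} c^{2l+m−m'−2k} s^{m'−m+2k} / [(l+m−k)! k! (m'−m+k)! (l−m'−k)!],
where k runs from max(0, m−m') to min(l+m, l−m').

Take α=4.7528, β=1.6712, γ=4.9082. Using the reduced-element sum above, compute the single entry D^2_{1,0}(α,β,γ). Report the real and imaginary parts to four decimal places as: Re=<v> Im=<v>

D^2_{1,0}(4.7528,1.6712,4.9082) = e^{-i·1·4.7528}·d^2_{1,0}(1.6712)·e^{-i·0·4.9082}. Compute d first:
Half-angle: c=0.670733, s=0.741699. N=√(6·1·2·2)=4.898979
k∈{0,1} keeps every argument non-negative
  k=0: (−1)^1·4.8990/(2)·0.6707^3·0.7417^1 = -0.548216
  k=1: (−1)^2·4.8990/(2)·0.6707^1·0.7417^3 = +0.670360
d^2_{1,0}(1.6712) = -0.548216 +0.670360 = +0.122144
Attach z-rotation phases: D = e^{-i(1)(4.7528)}·(+0.122144)·e^{-i(0)(4.9082)} = +0.004935+0.122044i

Re=0.0049 Im=0.1220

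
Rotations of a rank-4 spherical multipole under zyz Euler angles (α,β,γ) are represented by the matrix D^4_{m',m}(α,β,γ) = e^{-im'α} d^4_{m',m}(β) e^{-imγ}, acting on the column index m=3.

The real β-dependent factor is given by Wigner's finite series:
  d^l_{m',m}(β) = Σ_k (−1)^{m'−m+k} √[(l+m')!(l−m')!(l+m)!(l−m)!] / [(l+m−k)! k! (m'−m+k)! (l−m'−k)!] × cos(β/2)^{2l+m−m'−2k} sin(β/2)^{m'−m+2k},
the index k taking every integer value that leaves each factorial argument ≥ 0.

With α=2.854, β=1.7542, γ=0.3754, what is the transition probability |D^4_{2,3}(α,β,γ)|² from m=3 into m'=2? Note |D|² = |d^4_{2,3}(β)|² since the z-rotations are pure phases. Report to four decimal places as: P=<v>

P=0.1760

Split into d^4_{2,3}(β=1.7542) × two z-phases.
c=cos(1.7542/2)=0.639384, s=sin(1.7542/2)=0.768888; N=√[720·2·5040·1]=2693.993318
k: max(0,(3)−(2))=1 … min(4+(3),4−(2))=2
  k=1: (−1)^0·2693.9933/(720)·0.6394^7·0.7689^1 = +0.125677
  k=2: (−1)^1·2693.9933/(240)·0.6394^5·0.7689^3 = -0.545233
d^4_{2,3}(1.7542) = +0.125677 -0.545233 = -0.419555
|D^4_{2,3}|² = |d^4_{2,3}(β)|² = (-0.419555)² = 0.176027 (the z-rotation phases have unit modulus)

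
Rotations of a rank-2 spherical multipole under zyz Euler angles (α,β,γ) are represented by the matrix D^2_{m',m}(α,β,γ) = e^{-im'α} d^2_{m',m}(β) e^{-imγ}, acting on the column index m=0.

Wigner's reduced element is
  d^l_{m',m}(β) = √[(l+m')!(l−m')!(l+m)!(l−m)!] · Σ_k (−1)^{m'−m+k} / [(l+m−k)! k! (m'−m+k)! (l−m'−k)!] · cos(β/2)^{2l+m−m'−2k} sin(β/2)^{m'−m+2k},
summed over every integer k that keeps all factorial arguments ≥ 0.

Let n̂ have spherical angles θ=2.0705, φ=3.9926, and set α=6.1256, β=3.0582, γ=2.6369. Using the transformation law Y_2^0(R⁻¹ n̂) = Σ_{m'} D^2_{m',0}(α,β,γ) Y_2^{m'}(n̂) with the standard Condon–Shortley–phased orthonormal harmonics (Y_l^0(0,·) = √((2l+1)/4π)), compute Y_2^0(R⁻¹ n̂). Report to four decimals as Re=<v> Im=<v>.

Need the full column D^2_{m',0} for m'=−2..2 at α=6.1256, β=3.0582, γ=2.6369.
cos(β/2)=0.041684, sin(β/2)=0.999131
d^2_{-2,0}: single k=2 term ⇒ +0.004249;  D = +0.004039-0.001317i
d^2_{-1,0}: k∈[1..2] ⇒ +0.000177 -0.101839 = -0.101662;  D = -0.100402+0.015954i
d^2_{0,0}: k∈[0..2] ⇒ +0.000003 -0.006938 +0.996528 = +0.989593;  D = +0.989593+0.000000i
d^2_{1,0}: k∈[0..1] ⇒ -0.000177 +0.101839 = +0.101662;  D = +0.100402+0.015954i
d^2_{2,0}: single k=0 term ⇒ +0.004249;  D = +0.004039+0.001317i
Y_2^{m'}(θ=2.0705,φ=3.9926) and Σ D·Y over m':
  (+0.0040-0.0013i)·(-0.0389-0.2950i)  (-0.1004+0.0160i)·(+0.2142-0.2443i)  (+0.9896+0.0000i)·(-0.0982+0.0000i)  (+0.1004+0.0160i)·(-0.2142-0.2443i)  (+0.0040+0.0013i)·(-0.0389+0.2950i)
Y_2^0(R⁻¹ n̂) = -0.133435-0.000000i

Re=-0.1334 Im=0.0000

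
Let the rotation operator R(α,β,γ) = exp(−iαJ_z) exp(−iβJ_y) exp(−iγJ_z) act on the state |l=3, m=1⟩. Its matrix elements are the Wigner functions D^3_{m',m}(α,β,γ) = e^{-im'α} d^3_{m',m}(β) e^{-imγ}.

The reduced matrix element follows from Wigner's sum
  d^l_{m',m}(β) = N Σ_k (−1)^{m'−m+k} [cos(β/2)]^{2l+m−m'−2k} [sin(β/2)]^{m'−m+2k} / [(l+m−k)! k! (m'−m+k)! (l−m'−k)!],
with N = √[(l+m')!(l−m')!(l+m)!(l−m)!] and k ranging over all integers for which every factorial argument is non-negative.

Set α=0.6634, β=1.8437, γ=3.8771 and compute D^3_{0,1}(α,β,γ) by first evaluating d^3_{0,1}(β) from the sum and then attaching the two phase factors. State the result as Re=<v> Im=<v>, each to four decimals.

Re=0.1969 Im=-0.1782

First d^3_{0,1}(β=1.8437), then the phase factors e^{-i(0)α} and e^{-i(1)γ}:
c=cos(1.8437/2)=0.604347, s=sin(1.8437/2)=0.796721; N=√[6·6·24·2]=41.569219
k: max(0,(1)−(0))=1 … min(3+(1),3−(0))=3
  k=1: (−1)^0·41.5692/(12)·0.6043^5·0.7967^1 = +0.222500
  k=2: (−1)^1·41.5692/(4)·0.6043^3·0.7967^3 = -1.160087
  k=3: (−1)^2·41.5692/(12)·0.6043^1·0.7967^5 = +0.672061
d^3_{0,1}(1.8437) = +0.222500 -1.160087 +0.672061 = -0.265526
Attach z-rotation phases: D = e^{-i(0)(0.6634)}·(-0.265526)·e^{-i(1)(3.8771)} = +0.196885-0.178158i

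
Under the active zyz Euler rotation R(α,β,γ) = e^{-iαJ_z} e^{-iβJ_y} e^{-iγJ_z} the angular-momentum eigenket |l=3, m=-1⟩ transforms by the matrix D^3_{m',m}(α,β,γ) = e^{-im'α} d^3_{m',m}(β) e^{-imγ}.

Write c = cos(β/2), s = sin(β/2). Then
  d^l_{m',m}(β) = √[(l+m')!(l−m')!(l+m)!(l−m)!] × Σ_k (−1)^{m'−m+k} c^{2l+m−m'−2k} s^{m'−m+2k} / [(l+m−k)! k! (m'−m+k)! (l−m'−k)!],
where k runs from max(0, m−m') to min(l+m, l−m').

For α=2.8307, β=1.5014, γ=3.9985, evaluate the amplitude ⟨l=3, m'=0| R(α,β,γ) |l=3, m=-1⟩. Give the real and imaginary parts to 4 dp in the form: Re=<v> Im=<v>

Re=-0.2760 Im=-0.3186

Split into d^3_{0,-1}(β=1.5014) × two z-phases.
c=cos(1.5014/2)=0.731212, s=sin(1.5014/2)=0.682151; N=√[6·6·2·24]=41.569219
The bounds max(0,m−m')=0 and min(l+m,l−m')=2 give 3 terms
  k=0: (−1)^1·41.5692/(12)·0.7312^5·0.6822^1 = -0.493954
  k=1: (−1)^2·41.5692/(4)·0.7312^3·0.6822^3 = +1.289680
  k=2: (−1)^3·41.5692/(12)·0.7312^1·0.6822^5 = -0.374141
d^3_{0,-1}(1.5014) = -0.493954 +1.289680 -0.374141 = +0.421586
D = (+1.000000+0.000000i)·(+0.421586)·(-0.654778-0.755821i) = -0.276045-0.318643i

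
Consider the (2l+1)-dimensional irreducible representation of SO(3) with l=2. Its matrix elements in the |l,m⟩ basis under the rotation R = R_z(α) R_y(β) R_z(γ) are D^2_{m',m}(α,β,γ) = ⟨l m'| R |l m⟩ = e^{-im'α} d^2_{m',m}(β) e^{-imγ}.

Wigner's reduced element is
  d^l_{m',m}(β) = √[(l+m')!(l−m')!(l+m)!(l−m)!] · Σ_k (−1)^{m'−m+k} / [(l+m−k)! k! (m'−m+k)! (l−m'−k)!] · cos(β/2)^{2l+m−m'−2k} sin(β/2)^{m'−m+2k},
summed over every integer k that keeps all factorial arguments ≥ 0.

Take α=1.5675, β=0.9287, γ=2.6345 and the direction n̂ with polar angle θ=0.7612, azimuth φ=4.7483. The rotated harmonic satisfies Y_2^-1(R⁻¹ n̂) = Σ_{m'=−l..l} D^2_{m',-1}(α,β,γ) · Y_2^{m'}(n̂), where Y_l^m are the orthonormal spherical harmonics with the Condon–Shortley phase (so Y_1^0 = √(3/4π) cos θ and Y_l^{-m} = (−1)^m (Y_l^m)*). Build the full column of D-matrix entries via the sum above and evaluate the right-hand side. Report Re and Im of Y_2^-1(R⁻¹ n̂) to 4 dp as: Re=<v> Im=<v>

Re=-0.0782 Im=0.0463

Need the full column D^2_{m',-1} for m'=−2..2 at α=1.5675, β=0.9287, γ=2.6345.
cos(β/2)=0.894113, sin(β/2)=0.447842
d^2_{-2,-1}: single k=1 term ⇒ +0.640223;  D = +0.557596-0.314600i
d^2_{-1,-1}: k∈[0..1] ⇒ +0.639101 -0.481011 = +0.158090;  D = -0.077229-0.137942i
d^2_{0,-1}: k∈[0..1] ⇒ -0.784110 +0.196717 = -0.587393;  D = +0.513476-0.285260i
d^2_{1,-1}: k∈[0..1] ⇒ +0.481011 -0.040225 = +0.440786;  D = +0.212791+0.386021i
d^2_{2,-1}: single k=0 term ⇒ -0.160619;  D = -0.140918+0.077075i
Y_2^{m'}(θ=0.7612,φ=4.7483) and Σ D·Y over m':
  (+0.5576-0.3146i)·(-0.1833+0.0132i)  (-0.0772-0.1379i)·(+0.0139+0.3856i)  (+0.5135-0.2853i)·(+0.1806+0.0000i)  (+0.2128+0.3860i)·(-0.0139+0.3856i)  (-0.1409+0.0771i)·(-0.1833-0.0132i)
Y_2^-1(R⁻¹ n̂) = -0.078165+0.046253i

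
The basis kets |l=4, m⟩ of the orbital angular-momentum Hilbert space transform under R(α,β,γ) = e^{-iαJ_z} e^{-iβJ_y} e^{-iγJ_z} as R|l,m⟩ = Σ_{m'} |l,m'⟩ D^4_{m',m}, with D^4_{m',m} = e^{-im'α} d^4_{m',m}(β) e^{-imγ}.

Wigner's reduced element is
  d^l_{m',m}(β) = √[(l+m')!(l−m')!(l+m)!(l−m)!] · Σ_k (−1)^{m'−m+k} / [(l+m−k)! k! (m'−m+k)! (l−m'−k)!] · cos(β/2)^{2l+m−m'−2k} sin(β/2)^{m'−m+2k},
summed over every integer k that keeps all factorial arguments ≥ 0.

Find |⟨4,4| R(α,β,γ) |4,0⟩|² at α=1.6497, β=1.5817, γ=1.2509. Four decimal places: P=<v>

P=0.2733

D^4_{4,0}(1.6497,1.5817,1.2509) = e^{-i·4·1.6497}·d^4_{4,0}(1.5817)·e^{-i·0·1.2509}. Compute d first:
c=cos(1.5817/2)=0.703241, s=sin(1.5817/2)=0.710951; N=√[40320·1·24·24]=4819.161753
k∈{0} keeps every argument non-negative
  k=0: (−1)^4·4819.1618/(576)·0.7032^4·0.7110^4 = +0.522788
d^4_{4,0}(1.5817) = +0.522788
|D^4_{4,0}|² = |d^4_{4,0}(β)|² = (+0.522788)² = 0.273307 (the z-rotation phases have unit modulus)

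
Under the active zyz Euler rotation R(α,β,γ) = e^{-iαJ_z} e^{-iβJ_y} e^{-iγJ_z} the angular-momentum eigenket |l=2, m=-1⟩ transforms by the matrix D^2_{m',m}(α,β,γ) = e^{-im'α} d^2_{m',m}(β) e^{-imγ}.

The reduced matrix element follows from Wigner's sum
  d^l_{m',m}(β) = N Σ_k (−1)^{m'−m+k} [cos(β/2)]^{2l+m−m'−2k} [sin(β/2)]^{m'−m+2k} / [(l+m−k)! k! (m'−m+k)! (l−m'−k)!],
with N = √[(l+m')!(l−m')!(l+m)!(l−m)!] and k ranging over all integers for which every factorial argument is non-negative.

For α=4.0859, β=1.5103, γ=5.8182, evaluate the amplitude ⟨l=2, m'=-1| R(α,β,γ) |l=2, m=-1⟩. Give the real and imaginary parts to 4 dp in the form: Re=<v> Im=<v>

Split into d^2_{-1,-1}(β=1.5103) × two z-phases.
With c≡cos(β/2)=0.728169 and s≡sin(β/2)=0.685398, N=[1·6·1·6]^{1/2}=6.000000
Admissible k: 0..1 (factorial args all ≥0)
  k=0: (−1)^0·6.0000/(6)·0.7282^4·0.6854^0 = +0.281144
  k=1: (−1)^1·6.0000/(2)·0.7282^2·0.6854^2 = -0.747258
d^2_{-1,-1}(1.5103) = +0.281144 -0.747258 = -0.466115
D = (-0.586304-0.810091i)·(-0.466115)·(+0.893828-0.448410i) = +0.413587+0.214962i

Re=0.4136 Im=0.2150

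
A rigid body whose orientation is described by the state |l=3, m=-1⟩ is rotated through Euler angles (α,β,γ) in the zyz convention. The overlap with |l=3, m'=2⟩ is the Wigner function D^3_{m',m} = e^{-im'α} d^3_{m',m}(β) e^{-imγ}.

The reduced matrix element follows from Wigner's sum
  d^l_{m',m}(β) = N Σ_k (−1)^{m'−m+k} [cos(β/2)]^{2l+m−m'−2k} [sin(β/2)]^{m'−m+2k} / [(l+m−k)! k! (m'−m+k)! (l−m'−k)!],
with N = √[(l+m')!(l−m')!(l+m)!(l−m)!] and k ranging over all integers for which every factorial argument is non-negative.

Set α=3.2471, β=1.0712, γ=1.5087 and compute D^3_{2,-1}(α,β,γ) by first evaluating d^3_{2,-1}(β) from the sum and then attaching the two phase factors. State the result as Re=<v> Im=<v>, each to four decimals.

Re=-0.1188 Im=-0.4242

Split into d^3_{2,-1}(β=1.0712) × two z-phases.
c=cos(1.0712/2)=0.859963, s=sin(1.0712/2)=0.510357; N=√[120·1·2·24]=75.894664
k∈{0,1} keeps every argument non-negative
  k=0: (−1)^3·75.8947/(12)·0.8600^3·0.5104^3 = -0.534677
  k=1: (−1)^4·75.8947/(24)·0.8600^1·0.5104^5 = +0.094157
d^3_{2,-1}(1.0712) = -0.534677 +0.094157 = -0.440520
Phases: e^{-i·(2)·3.2471}=+0.977819-0.209452i, e^{-i·(-1)·1.5087}=+0.062056+0.998073i ⇒ D=-0.118821-0.424193i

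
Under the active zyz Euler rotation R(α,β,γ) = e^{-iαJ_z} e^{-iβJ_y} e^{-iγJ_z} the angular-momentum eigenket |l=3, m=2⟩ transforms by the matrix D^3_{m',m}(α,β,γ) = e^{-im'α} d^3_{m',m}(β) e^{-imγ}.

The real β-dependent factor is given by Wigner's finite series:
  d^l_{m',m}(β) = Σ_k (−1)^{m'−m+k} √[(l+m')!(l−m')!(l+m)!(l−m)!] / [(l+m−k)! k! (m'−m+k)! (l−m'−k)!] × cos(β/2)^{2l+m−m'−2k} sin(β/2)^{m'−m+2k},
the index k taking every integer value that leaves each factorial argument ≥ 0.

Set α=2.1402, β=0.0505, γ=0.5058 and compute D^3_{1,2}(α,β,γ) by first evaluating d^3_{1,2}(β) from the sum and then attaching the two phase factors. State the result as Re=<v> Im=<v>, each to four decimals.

Re=-0.0796 Im=0.0008

D^3_{1,2}(2.1402,0.0505,0.5058) = e^{-i·1·2.1402}·d^3_{1,2}(0.0505)·e^{-i·2·0.5058}. Compute d first:
With c≡cos(β/2)=0.999681 and s≡sin(β/2)=0.025247, N=[24·2·120·1]^{1/2}=75.894664
The bounds max(0,m−m')=1 and min(l+m,l−m')=2 give 2 terms
  k=1: (−1)^0·75.8947/(24)·0.9997^5·0.0252^1 = +0.079712
  k=2: (−1)^1·75.8947/(12)·0.9997^3·0.0252^3 = -0.000102
d^3_{1,2}(0.0505) = +0.079712 -0.000102 = +0.079610
D = (-0.539130-0.842223i)·(+0.079610)·(+0.530505-0.847682i) = -0.079606+0.000813i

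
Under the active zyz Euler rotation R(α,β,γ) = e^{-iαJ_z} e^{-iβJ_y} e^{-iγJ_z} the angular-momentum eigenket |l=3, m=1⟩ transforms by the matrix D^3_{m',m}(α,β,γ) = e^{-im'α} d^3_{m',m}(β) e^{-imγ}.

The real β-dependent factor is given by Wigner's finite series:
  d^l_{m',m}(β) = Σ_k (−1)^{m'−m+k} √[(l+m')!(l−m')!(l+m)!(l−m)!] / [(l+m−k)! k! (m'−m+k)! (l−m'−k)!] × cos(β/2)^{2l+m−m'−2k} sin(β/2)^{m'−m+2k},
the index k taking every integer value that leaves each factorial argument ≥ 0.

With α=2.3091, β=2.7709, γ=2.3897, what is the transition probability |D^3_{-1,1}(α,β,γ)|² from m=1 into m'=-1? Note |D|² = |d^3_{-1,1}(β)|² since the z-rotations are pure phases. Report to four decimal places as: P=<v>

Split into d^3_{-1,1}(β=2.7709) × two z-phases.
With c≡cos(β/2)=0.184287 and s≡sin(β/2)=0.982872, N=[2·24·24·2]^{1/2}=48.000000
k: max(0,(1)−(-1))=2 … min(3+(1),3−(-1))=4
  k=2: (−1)^0·48.0000/(8)·0.1843^4·0.9829^2 = +0.006685
  k=3: (−1)^1·48.0000/(6)·0.1843^2·0.9829^4 = -0.253552
  k=4: (−1)^2·48.0000/(48)·0.1843^0·0.9829^6 = +0.901536
d^3_{-1,1}(2.7709) = +0.006685 -0.253552 +0.901536 = +0.654669
|D^3_{-1,1}|² = |d^3_{-1,1}(β)|² = (+0.654669)² = 0.428591 (the z-rotation phases have unit modulus)

P=0.4286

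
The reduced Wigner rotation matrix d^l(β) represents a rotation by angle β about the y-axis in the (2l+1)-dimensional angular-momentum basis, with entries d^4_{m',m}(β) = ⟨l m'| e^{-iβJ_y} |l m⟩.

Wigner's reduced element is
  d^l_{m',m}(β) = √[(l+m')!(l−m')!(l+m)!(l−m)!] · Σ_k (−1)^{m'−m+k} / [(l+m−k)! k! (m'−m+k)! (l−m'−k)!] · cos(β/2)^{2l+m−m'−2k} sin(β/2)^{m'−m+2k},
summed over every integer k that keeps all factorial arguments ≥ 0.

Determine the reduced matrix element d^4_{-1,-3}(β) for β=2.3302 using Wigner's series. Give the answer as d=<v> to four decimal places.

d=-0.2034

d^4_{-1,-3}(β=2.3302) via Wigner's sum:
With c≡cos(β/2)=0.394659 and s≡sin(β/2)=0.918828, N=[6·120·1·5040]^{1/2}=1904.940944
k∈{0,1} keeps every argument non-negative
  k=0: (−1)^2·1904.9409/(240)·0.3947^6·0.9188^2 = +0.025320
  k=1: (−1)^3·1904.9409/(144)·0.3947^4·0.9188^4 = -0.228740
d^4_{-1,-3}(2.3302) = +0.025320 -0.228740 = -0.203420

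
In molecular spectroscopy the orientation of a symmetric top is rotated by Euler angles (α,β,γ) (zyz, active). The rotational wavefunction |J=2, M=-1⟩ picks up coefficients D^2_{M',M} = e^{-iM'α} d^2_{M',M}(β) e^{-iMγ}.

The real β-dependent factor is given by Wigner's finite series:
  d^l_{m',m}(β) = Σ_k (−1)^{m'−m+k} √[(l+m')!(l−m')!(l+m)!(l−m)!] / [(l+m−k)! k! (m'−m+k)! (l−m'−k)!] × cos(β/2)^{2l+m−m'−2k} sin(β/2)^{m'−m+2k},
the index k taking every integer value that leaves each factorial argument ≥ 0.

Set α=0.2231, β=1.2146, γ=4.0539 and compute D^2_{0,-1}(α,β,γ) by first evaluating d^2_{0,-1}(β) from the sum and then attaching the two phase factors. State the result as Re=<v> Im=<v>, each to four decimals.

D^2_{0,-1}(0.2231,1.2146,4.0539) = e^{-i·0·0.2231}·d^2_{0,-1}(1.2146)·e^{-i·-1·4.0539}. Compute d first:
Half-angle: c=0.821192, s=0.570652. N=√(2·2·1·6)=4.898979
The bounds max(0,m−m')=0 and min(l+m,l−m')=1 give 2 terms
  k=0: (−1)^1·4.8990/(2)·0.8212^3·0.5707^1 = -0.774071
  k=1: (−1)^2·4.8990/(2)·0.8212^1·0.5707^3 = +0.373796
d^2_{0,-1}(1.2146) = -0.774071 +0.373796 = -0.400275
Attach z-rotation phases: D = e^{-i(0)(0.2231)}·(-0.400275)·e^{-i(-1)(4.0539)} = +0.244937+0.316585i

Re=0.2449 Im=0.3166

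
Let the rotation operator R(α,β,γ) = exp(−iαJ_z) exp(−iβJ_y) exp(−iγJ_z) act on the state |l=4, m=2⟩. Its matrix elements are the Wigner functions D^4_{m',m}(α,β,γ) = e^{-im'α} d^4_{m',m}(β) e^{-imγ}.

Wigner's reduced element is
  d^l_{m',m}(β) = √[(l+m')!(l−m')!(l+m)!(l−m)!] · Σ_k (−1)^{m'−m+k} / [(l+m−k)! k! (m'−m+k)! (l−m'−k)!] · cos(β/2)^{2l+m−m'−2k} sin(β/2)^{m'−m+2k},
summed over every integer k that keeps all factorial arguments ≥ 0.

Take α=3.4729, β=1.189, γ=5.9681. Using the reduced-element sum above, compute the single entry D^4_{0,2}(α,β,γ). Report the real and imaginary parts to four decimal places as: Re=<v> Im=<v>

Re=-0.0078 Im=-0.0057

D^4_{0,2}(3.4729,1.189,5.9681) = e^{-i·0·3.4729}·d^4_{0,2}(1.189)·e^{-i·2·5.9681}. Compute d first:
Half-angle: c=0.828429, s=0.560095. N=√(24·24·720·2)=910.735966
Admissible k: 2..4 (factorial args all ≥0)
  k=2: (−1)^0·910.7360/(96)·0.8284^6·0.5601^2 = +0.961999
  k=3: (−1)^1·910.7360/(36)·0.8284^4·0.5601^4 = -1.172616
  k=4: (−1)^2·910.7360/(96)·0.8284^2·0.5601^6 = +0.201002
d^4_{0,2}(1.189) = +0.961999 -1.172616 +0.201002 = -0.009616
D = (+1.000000+0.000000i)·(-0.009616)·(+0.807927+0.589283i) = -0.007769-0.005666i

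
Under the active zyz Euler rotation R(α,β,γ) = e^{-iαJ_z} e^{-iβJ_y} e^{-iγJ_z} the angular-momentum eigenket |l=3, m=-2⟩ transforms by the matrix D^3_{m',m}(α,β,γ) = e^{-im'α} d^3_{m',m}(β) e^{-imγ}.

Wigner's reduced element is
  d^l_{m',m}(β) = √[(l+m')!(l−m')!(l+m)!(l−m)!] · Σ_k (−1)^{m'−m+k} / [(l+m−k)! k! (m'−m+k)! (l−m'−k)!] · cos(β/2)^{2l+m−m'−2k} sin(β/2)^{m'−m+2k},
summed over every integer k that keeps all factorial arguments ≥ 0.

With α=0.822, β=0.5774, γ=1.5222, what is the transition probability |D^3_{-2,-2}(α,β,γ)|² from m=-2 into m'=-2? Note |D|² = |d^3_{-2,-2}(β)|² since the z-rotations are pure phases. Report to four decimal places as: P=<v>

P=0.1881

D^3_{-2,-2}(0.822,0.5774,1.5222) = e^{-i·-2·0.822}·d^3_{-2,-2}(0.5774)·e^{-i·-2·1.5222}. Compute d first:
c=cos(0.5774/2)=0.958615, s=sin(0.5774/2)=0.284706; N=√[1·120·1·120]=120.000000
The bounds max(0,m−m')=0 and min(l+m,l−m')=1 give 2 terms
  k=0: (−1)^0·120.0000/(120)·0.9586^6·0.2847^0 = +0.776005
  k=1: (−1)^1·120.0000/(24)·0.9586^4·0.2847^2 = -0.342248
d^3_{-2,-2}(0.5774) = +0.776005 -0.342248 = +0.433758
|D^3_{-2,-2}|² = |d^3_{-2,-2}(β)|² = (+0.433758)² = 0.188146 (the z-rotation phases have unit modulus)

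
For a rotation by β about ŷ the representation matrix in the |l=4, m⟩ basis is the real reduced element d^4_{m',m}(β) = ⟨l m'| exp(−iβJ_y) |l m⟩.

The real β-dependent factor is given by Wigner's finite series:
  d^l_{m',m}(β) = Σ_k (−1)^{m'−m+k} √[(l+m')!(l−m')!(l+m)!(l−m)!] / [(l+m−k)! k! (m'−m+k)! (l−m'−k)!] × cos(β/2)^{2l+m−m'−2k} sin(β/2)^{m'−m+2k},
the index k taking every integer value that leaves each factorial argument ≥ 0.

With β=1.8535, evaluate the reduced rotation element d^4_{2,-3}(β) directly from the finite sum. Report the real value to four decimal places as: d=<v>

d^4_{2,-3}(β=1.8535) via Wigner's sum:
With c≡cos(β/2)=0.600436 and s≡sin(β/2)=0.799673, N=[720·2·1·5040]^{1/2}=2693.993318
Admissible k: 0..1 (factorial args all ≥0)
  k=0: (−1)^5·2693.9933/(240)·0.6004^3·0.7997^5 = -0.794597
  k=1: (−1)^6·2693.9933/(720)·0.6004^1·0.7997^7 = +0.469804
d^4_{2,-3}(1.8535) = -0.794597 +0.469804 = -0.324793

d=-0.3248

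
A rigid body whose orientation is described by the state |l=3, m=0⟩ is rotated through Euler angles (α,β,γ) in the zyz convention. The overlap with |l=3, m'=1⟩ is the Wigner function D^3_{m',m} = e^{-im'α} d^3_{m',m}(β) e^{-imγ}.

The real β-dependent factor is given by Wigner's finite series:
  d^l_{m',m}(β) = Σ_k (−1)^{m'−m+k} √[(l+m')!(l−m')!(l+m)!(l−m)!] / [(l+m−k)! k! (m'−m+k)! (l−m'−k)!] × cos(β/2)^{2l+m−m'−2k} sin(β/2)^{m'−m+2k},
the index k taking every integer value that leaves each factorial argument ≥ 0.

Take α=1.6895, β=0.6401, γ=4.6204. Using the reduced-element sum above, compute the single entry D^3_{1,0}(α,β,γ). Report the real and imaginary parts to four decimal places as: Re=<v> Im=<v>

Split into d^3_{1,0}(β=0.6401) × two z-phases.
Half-angle: c=0.949220, s=0.314614. N=√(24·2·6·6)=41.569219
k: max(0,(0)−(1))=0 … min(3+(0),3−(1))=2
  k=0: (−1)^1·41.5692/(12)·0.9492^5·0.3146^1 = -0.839851
  k=1: (−1)^2·41.5692/(4)·0.9492^3·0.3146^3 = +0.276787
  k=2: (−1)^3·41.5692/(12)·0.9492^1·0.3146^5 = -0.010136
d^3_{1,0}(0.6401) = -0.839851 +0.276787 -0.010136 = -0.573199
D = (-0.118425-0.992963i)·(-0.573199)·(+1.000000+0.000000i) = +0.067881+0.569166i

Re=0.0679 Im=0.5692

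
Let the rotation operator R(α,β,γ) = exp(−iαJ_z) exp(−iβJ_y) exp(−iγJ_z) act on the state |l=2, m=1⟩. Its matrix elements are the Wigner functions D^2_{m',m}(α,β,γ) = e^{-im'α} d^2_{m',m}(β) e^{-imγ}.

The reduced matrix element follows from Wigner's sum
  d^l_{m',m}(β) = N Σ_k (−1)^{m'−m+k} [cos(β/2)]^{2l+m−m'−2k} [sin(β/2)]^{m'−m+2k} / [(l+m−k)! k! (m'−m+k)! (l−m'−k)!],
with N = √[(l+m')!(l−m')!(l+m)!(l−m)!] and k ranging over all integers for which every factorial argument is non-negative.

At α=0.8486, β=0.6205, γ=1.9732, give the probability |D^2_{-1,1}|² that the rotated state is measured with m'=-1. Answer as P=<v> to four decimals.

First d^2_{-1,1}(β=0.6205), then the phase factors e^{-i(-1)α} and e^{-i(1)γ}:
c=cos(0.6205/2)=0.952257, s=sin(0.6205/2)=0.305297; N=√[1·6·6·1]=6.000000
k: max(0,(1)−(-1))=2 … min(2+(1),2−(-1))=3
  k=2: (−1)^0·6.0000/(2)·0.9523^2·0.3053^2 = +0.253556
  k=3: (−1)^1·6.0000/(6)·0.9523^0·0.3053^4 = -0.008687
d^2_{-1,1}(0.6205) = +0.253556 -0.008687 = +0.244869
|D^2_{-1,1}|² = |d^2_{-1,1}(β)|² = (+0.244869)² = 0.059961 (the z-rotation phases have unit modulus)

P=0.0600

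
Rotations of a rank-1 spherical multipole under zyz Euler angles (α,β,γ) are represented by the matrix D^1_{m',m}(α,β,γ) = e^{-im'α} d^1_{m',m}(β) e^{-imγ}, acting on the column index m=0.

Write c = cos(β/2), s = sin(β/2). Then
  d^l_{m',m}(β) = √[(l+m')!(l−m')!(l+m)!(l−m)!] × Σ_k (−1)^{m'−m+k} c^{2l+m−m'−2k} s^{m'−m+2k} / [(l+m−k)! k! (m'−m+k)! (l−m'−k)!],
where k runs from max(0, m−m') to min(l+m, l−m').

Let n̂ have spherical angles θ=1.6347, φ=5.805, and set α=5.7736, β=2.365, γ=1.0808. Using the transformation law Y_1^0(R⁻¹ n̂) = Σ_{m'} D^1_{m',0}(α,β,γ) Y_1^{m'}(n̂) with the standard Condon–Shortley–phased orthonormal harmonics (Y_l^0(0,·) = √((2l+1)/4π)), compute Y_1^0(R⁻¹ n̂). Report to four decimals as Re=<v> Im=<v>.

Need the full column D^1_{m',0} for m'=−1..1 at α=5.7736, β=2.365, γ=1.0808.
cos(β/2)=0.378612, sin(β/2)=0.925555
d^1_{-1,0}: single k=1 term ⇒ +0.495578;  D = +0.432613-0.241750i
d^1_{0,0}: k∈[0..1] ⇒ +0.143347 -0.856653 = -0.713306;  D = -0.713306+0.000000i
d^1_{1,0}: single k=0 term ⇒ -0.495578;  D = -0.432613-0.241750i
Y_1^{m'}(θ=1.6347,φ=5.805) and Σ D·Y over m':
  (+0.4326-0.2418i)·(+0.3061+0.1587i)  (-0.7133+0.0000i)·(-0.0312+0.0000i)  (-0.4326-0.2418i)·(-0.3061+0.1587i)
Y_1^0(R⁻¹ n̂) = +0.363828+0.000000i

Re=0.3638 Im=0.0000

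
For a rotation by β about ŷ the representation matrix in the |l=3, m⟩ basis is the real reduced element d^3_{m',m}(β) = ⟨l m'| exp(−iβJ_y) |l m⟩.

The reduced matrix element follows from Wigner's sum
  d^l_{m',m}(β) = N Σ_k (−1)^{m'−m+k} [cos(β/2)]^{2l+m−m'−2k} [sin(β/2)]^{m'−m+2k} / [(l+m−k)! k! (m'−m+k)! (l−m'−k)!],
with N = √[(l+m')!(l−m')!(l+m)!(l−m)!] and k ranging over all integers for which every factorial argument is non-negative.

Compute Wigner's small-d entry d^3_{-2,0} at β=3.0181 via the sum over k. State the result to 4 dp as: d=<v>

d^3_{-2,0}(β=3.0181) via Wigner's sum:
c=cos(3.0181/2)=0.061707, s=sin(3.0181/2)=0.998094; N=√[1·120·6·6]=65.726707
k: max(0,(0)−(-2))=2 … min(3+(0),3−(-2))=3
  k=2: (−1)^0·65.7267/(12)·0.0617^4·0.9981^2 = +0.000079
  k=3: (−1)^1·65.7267/(12)·0.0617^2·0.9981^4 = -0.020697
d^3_{-2,0}(3.0181) = +0.000079 -0.020697 = -0.020618

d=-0.0206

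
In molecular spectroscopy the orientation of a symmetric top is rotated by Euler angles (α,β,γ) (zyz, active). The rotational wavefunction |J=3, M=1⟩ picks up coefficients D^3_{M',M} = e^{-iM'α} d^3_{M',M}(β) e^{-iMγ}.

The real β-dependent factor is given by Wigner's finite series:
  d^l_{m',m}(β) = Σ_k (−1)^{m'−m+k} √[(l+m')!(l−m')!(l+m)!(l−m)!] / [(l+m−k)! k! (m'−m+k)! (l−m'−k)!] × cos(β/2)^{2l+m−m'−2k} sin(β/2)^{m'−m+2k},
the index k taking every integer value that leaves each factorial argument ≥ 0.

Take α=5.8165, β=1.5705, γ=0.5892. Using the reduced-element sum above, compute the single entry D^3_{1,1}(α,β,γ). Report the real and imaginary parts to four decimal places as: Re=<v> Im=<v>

Re=-0.1245 Im=0.0153

First d^3_{1,1}(β=1.5705), then the phase factors e^{-i(1)α} and e^{-i(1)γ}:
c=cos(1.5705/2)=0.707212, s=sin(1.5705/2)=0.707002; N=√[24·2·24·2]=48.000000
Admissible k: 0..2 (factorial args all ≥0)
  k=0: (−1)^0·48.0000/(48)·0.7072^6·0.7070^0 = +0.125111
  k=1: (−1)^1·48.0000/(6)·0.7072^4·0.7070^2 = -1.000296
  k=2: (−1)^2·48.0000/(8)·0.7072^2·0.7070^4 = +0.749778
d^3_{1,1}(1.5705) = +0.125111 -1.000296 +0.749778 = -0.125407
Attach z-rotation phases: D = e^{-i(1)(5.8165)}·(-0.125407)·e^{-i(1)(0.5892)} = -0.124467+0.015326i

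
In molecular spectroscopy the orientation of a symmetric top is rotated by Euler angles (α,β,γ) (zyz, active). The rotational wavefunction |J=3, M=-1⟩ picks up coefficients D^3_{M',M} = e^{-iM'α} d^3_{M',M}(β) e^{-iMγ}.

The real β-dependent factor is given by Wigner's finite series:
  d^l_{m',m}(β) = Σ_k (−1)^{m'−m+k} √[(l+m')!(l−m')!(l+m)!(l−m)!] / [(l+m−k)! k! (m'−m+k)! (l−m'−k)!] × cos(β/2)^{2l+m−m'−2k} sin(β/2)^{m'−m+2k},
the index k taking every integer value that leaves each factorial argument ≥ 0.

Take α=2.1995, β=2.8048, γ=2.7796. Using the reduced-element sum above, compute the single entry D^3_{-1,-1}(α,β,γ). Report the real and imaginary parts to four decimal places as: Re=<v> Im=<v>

Re=0.0403 Im=-0.1477

D^3_{-1,-1}(2.1995,2.8048,2.7796) = e^{-i·-1·2.1995}·d^3_{-1,-1}(2.8048)·e^{-i·-1·2.7796}. Compute d first:
Half-angle: c=0.167602, s=0.985855. N=√(2·24·2·24)=48.000000
k∈{0,1,2} keeps every argument non-negative
  k=0: (−1)^0·48.0000/(48)·0.1676^6·0.9859^0 = +0.000022
  k=1: (−1)^1·48.0000/(6)·0.1676^4·0.9859^2 = -0.006135
  k=2: (−1)^2·48.0000/(8)·0.1676^2·0.9859^4 = +0.159206
d^3_{-1,-1}(2.8048) = +0.000022 -0.006135 +0.159206 = +0.153093
Phases: e^{-i·(-1)·2.1995}=-0.588097+0.808791i, e^{-i·(-1)·2.7796}=-0.935193+0.354138i ⇒ D=+0.040349-0.147680i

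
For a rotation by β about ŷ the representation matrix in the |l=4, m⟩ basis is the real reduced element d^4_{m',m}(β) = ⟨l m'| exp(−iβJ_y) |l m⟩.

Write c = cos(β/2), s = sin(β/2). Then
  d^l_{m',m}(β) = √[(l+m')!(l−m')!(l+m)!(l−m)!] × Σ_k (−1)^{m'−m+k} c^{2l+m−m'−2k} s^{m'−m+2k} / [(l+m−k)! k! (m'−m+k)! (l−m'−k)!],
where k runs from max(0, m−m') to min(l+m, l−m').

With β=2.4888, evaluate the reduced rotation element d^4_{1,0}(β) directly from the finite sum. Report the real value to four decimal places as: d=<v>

d=0.3823

d^4_{1,0}(β=2.4888) via Wigner's sum:
c=cos(2.4888/2)=0.320632, s=sin(2.4888/2)=0.947204; N=√[120·6·24·24]=643.987578
Admissible k: 0..3 (factorial args all ≥0)
  k=0: (−1)^1·643.9876/(144)·0.3206^7·0.9472^1 = -0.001476
  k=1: (−1)^2·643.9876/(24)·0.3206^5·0.9472^3 = +0.077273
  k=2: (−1)^3·643.9876/(24)·0.3206^3·0.9472^5 = -0.674378
  k=3: (−1)^4·643.9876/(144)·0.3206^1·0.9472^7 = +0.980903
d^4_{1,0}(2.4888) = -0.001476 +0.077273 -0.674378 +0.980903 = +0.382323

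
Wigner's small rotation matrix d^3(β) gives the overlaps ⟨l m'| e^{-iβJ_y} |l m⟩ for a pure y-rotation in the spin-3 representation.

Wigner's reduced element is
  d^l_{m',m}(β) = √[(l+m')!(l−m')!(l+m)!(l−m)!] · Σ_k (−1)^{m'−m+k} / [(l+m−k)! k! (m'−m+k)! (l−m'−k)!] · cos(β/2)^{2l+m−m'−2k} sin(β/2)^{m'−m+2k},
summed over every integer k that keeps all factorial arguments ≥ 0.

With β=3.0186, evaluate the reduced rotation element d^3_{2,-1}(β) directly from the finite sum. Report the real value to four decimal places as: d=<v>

d=0.1911

d^3_{2,-1}(β=3.0186) via Wigner's sum:
c=cos(3.0186/2)=0.061458, s=sin(3.0186/2)=0.998110; N=√[120·1·2·24]=75.894664
k∈{0,1} keeps every argument non-negative
  k=0: (−1)^3·75.8947/(12)·0.0615^3·0.9981^3 = -0.001460
  k=1: (−1)^4·75.8947/(24)·0.0615^1·0.9981^5 = +0.192516
d^3_{2,-1}(3.0186) = -0.001460 +0.192516 = +0.191056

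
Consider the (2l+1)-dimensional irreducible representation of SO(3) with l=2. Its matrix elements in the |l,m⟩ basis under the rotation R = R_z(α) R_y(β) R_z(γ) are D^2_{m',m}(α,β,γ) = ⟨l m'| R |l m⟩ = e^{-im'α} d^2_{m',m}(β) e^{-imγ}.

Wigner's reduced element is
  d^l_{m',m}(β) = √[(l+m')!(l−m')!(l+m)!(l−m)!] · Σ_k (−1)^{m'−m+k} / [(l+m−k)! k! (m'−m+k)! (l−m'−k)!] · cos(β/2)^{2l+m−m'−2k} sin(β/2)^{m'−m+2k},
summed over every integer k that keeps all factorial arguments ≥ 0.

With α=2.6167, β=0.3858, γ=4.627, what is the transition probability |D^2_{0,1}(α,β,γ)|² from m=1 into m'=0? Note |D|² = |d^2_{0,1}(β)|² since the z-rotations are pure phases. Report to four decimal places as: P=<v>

Split into d^2_{0,1}(β=0.3858) × two z-phases.
Half-angle: c=0.981452, s=0.191706. N=√(2·2·6·1)=4.898979
The bounds max(0,m−m')=1 and min(l+m,l−m')=2 give 2 terms
  k=1: (−1)^0·4.8990/(2)·0.9815^3·0.1917^1 = +0.443934
  k=2: (−1)^1·4.8990/(2)·0.9815^1·0.1917^3 = -0.016938
d^2_{0,1}(0.3858) = +0.443934 -0.016938 = +0.426997
|D^2_{0,1}|² = |d^2_{0,1}(β)|² = (+0.426997)² = 0.182326 (the z-rotation phases have unit modulus)

P=0.1823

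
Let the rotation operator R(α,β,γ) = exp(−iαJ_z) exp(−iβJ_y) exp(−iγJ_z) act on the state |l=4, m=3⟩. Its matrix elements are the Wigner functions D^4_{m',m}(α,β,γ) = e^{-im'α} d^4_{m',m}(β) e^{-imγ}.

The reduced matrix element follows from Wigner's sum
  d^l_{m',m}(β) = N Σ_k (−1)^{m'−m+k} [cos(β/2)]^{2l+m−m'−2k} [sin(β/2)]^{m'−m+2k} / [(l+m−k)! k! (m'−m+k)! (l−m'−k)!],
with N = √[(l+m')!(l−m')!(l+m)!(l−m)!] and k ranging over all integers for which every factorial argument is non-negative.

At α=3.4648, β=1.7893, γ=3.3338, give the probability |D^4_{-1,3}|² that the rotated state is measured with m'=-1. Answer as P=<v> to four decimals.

Split into d^4_{-1,3}(β=1.7893) × two z-phases.
c=cos(1.7893/2)=0.625792, s=sin(1.7893/2)=0.779990; N=√[6·120·5040·1]=1904.940944
k∈{4,5} keeps every argument non-negative
  k=4: (−1)^0·1904.9409/(144)·0.6258^4·0.7800^4 = +0.750922
  k=5: (−1)^1·1904.9409/(240)·0.6258^2·0.7800^6 = -0.699946
d^4_{-1,3}(1.7893) = +0.750922 -0.699946 = +0.050976
|D^4_{-1,3}|² = |d^4_{-1,3}(β)|² = (+0.050976)² = 0.002599 (the z-rotation phases have unit modulus)

P=0.0026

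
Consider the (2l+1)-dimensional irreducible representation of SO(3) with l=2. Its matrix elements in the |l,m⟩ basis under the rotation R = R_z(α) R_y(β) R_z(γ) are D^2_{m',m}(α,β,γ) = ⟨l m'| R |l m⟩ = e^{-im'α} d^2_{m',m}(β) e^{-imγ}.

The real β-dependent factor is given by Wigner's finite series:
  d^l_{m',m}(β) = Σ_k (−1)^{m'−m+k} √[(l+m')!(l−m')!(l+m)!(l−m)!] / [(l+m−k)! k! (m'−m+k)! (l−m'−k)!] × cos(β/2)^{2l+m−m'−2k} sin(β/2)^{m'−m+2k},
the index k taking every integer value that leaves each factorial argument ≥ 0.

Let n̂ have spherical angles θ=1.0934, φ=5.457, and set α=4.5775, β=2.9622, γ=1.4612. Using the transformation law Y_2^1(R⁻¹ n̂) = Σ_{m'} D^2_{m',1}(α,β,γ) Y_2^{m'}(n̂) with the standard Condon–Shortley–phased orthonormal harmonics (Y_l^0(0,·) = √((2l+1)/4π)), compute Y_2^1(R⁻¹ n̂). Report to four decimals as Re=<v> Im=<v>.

Need the full column D^2_{m',1} for m'=−2..2 at α=4.5775, β=2.9622, γ=1.4612.
cos(β/2)=0.089576, sin(β/2)=0.995980
d^2_{-2,1}: single k=3 term ⇒ +0.177000;  D = +0.028231+0.174734i
d^2_{-1,1}: k∈[2..3] ⇒ +0.023878 -0.984017 = -0.960138;  D = +0.959831-0.024282i
d^2_{0,1}: k∈[1..2] ⇒ +0.001753 -0.216780 = -0.215027;  D = -0.023519+0.213737i
d^2_{1,1}: k∈[0..1] ⇒ +0.000064 -0.023878 = -0.023814;  D = -0.023106-0.005764i
d^2_{2,1}: single k=0 term ⇒ -0.001432;  D = +0.000530-0.001330i
Y_2^{m'}(θ=1.0934,φ=5.457) and Σ D·Y over m':
  (+0.0282+0.1747i)·(-0.0248+0.3037i)  (+0.9598-0.0243i)·(+0.2137+0.2318i)  (-0.0235+0.2137i)·(-0.1156+0.0000i)  (-0.0231-0.0058i)·(-0.2137+0.2318i)  (+0.0005-0.0013i)·(-0.0248-0.3037i)
Y_2^1(R⁻¹ n̂) = +0.165510+0.192602i

Re=0.1655 Im=0.1926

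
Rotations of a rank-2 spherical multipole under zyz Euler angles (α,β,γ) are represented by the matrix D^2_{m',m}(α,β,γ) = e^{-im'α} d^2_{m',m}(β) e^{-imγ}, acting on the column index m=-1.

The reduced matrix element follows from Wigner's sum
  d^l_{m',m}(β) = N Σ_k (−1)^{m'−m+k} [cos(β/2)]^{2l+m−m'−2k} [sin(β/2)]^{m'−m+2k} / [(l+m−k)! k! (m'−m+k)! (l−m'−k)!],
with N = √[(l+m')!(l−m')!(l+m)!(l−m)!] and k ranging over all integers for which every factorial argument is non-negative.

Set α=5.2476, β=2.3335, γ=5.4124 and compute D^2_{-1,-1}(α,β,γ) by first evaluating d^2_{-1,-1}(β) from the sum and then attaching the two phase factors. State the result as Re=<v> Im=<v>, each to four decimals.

Re=0.1212 Im=0.3476

D^2_{-1,-1}(5.2476,2.3335,5.4124) = e^{-i·-1·5.2476}·d^2_{-1,-1}(2.3335)·e^{-i·-1·5.4124}. Compute d first:
With c≡cos(β/2)=0.393142 and s≡sin(β/2)=0.919478, N=[1·6·1·6]^{1/2}=6.000000
The bounds max(0,m−m')=0 and min(l+m,l−m')=1 give 2 terms
  k=0: (−1)^0·6.0000/(6)·0.3931^4·0.9195^0 = +0.023889
  k=1: (−1)^1·6.0000/(2)·0.3931^2·0.9195^2 = -0.392015
d^2_{-1,-1}(2.3335) = +0.023889 -0.392015 = -0.368126
Attach z-rotation phases: D = e^{-i(-1)(5.2476)}·(-0.368126)·e^{-i(-1)(5.4124)} = +0.121228+0.347592i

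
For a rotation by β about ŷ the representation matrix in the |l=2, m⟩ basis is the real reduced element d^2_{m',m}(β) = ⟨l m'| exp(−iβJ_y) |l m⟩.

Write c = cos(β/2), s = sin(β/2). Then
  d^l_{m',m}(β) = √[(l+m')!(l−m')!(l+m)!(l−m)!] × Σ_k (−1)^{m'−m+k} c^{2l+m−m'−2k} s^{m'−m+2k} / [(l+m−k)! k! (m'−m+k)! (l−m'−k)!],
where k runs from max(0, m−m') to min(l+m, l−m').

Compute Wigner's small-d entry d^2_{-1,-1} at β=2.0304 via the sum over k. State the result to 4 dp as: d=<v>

d=-0.5250

d^2_{-1,-1}(β=2.0304) via Wigner's sum:
c=cos(2.0304/2)=0.527450, s=sin(2.0304/2)=0.849586; N=√[1·6·1·6]=6.000000
Admissible k: 0..1 (factorial args all ≥0)
  k=0: (−1)^0·6.0000/(6)·0.5275^4·0.8496^0 = +0.077397
  k=1: (−1)^1·6.0000/(2)·0.5275^2·0.8496^2 = -0.602419
d^2_{-1,-1}(2.0304) = +0.077397 -0.602419 = -0.525022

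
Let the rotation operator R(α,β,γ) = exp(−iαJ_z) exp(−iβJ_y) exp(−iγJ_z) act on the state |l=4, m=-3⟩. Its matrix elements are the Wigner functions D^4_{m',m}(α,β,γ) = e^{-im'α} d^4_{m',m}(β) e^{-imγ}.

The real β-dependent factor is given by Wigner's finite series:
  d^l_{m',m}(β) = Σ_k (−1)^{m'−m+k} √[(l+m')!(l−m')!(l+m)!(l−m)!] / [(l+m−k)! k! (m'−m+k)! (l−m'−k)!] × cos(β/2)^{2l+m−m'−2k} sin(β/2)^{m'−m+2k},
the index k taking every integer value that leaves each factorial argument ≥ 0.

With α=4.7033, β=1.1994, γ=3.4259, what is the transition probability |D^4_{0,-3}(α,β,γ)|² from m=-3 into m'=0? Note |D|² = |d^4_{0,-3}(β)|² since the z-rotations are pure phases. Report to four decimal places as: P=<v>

P=0.1886

D^4_{0,-3}(4.7033,1.1994,3.4259) = e^{-i·0·4.7033}·d^4_{0,-3}(1.1994)·e^{-i·-3·3.4259}. Compute d first:
With c≡cos(β/2)=0.825505 and s≡sin(β/2)=0.564395, N=[24·24·1·5040]^{1/2}=1703.830978
Admissible k: 0..1 (factorial args all ≥0)
  k=0: (−1)^3·1703.8310/(144)·0.8255^5·0.5644^3 = -0.815477
  k=1: (−1)^4·1703.8310/(144)·0.8255^3·0.5644^5 = +0.381187
d^4_{0,-3}(1.1994) = -0.815477 +0.381187 = -0.434290
|D^4_{0,-3}|² = |d^4_{0,-3}(β)|² = (-0.434290)² = 0.188607 (the z-rotation phases have unit modulus)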